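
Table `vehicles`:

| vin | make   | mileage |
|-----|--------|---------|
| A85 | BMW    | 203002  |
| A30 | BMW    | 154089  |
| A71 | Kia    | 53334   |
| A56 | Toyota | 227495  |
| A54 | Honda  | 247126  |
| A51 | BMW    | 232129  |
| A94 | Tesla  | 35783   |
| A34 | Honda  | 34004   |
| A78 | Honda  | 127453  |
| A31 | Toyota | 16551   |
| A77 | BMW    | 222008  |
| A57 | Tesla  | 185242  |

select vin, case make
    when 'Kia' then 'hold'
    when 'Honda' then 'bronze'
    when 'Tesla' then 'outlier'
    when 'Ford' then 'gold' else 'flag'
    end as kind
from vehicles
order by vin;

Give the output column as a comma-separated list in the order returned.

vin=A30: ELSE → flag
vin=A31: ELSE → flag
vin=A34: make='Honda' → bronze
vin=A51: ELSE → flag
vin=A54: make='Honda' → bronze
vin=A56: ELSE → flag
vin=A57: make='Tesla' → outlier
vin=A71: make='Kia' → hold
vin=A77: ELSE → flag
vin=A78: make='Honda' → bronze
vin=A85: ELSE → flag
vin=A94: make='Tesla' → outlier

flag, flag, bronze, flag, bronze, flag, outlier, hold, flag, bronze, flag, outlier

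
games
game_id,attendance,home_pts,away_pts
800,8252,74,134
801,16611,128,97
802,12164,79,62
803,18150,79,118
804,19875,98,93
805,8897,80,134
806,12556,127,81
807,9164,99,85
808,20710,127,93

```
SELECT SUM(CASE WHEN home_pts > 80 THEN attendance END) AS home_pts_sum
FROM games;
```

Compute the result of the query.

game_id=800: ✗
game_id=801: ✓ → 16611
game_id=802: ✗
game_id=803: ✗
game_id=804: ✓ → 19875
game_id=805: ✗
game_id=806: ✓ → 12556
game_id=807: ✓ → 9164
game_id=808: ✓ → 20710
home_pts_sum = 16611 + 19875 + 12556 + 9164 + 20710 = 78916

78916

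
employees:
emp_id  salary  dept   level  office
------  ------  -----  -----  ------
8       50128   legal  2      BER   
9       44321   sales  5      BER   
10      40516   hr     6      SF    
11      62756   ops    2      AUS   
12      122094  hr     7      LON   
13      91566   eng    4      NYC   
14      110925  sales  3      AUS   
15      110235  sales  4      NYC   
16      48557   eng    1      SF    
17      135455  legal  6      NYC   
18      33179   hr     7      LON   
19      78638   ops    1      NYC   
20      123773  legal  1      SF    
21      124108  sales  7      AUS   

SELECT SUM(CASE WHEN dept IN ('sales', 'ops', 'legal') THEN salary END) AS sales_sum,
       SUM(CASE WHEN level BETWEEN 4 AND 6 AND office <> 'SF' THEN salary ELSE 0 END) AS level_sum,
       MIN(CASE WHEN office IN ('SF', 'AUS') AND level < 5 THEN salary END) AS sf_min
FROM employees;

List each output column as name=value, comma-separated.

[sales_sum: dept IN ('sales', 'ops', 'legal')]
emp_id=8: ✓ → 50128
emp_id=9: ✓ → 44321
emp_id=10: ✗
emp_id=11: ✓ → 62756
emp_id=12: ✗
emp_id=13: ✗
emp_id=14: ✓ → 110925
emp_id=15: ✓ → 110235
emp_id=16: ✗
emp_id=17: ✓ → 135455
emp_id=18: ✗
emp_id=19: ✓ → 78638
emp_id=20: ✓ → 123773
emp_id=21: ✓ → 124108
sales_sum = 50128 + 44321 + 62756 + 110925 + 110235 + 135455 + 78638 + 123773 + 124108 = 840339
—
[level_sum: level BETWEEN 4 AND 6 AND office <> 'SF']
emp_id=8: ✗
emp_id=9: ✓ → 44321
emp_id=10: ✗
emp_id=11: ✗
emp_id=12: ✗
emp_id=13: ✓ → 91566
emp_id=14: ✗
emp_id=15: ✓ → 110235
emp_id=16: ✗
emp_id=17: ✓ → 135455
emp_id=18: ✗
emp_id=19: ✗
emp_id=20: ✗
emp_id=21: ✗
level_sum = 44321 + 91566 + 110235 + 135455 = 381577
—
[sf_min: office IN ('SF', 'AUS') AND level < 5]
emp_id=8: ✗
emp_id=9: ✗
emp_id=10: ✗
emp_id=11: ✓ → 62756
emp_id=12: ✗
emp_id=13: ✗
emp_id=14: ✓ → 110925
emp_id=15: ✗
emp_id=16: ✓ → 48557
emp_id=17: ✗
emp_id=18: ✗
emp_id=19: ✗
emp_id=20: ✓ → 123773
emp_id=21: ✗
sf_min = MIN(62756, 110925, 48557, 123773) = 48557

sales_sum=840339, level_sum=381577, sf_min=48557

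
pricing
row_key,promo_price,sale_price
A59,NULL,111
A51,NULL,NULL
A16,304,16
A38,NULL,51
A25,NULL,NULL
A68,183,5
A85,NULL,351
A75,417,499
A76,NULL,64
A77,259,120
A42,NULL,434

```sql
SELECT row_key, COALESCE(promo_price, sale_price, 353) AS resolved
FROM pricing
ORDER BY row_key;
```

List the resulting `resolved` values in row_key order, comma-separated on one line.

row_key=A16: promo_price=304 → 304
row_key=A25: promo_price=NULL, sale_price=NULL, → literal 353 → 353
row_key=A38: promo_price=NULL, sale_price=51 → 51
row_key=A42: promo_price=NULL, sale_price=434 → 434
row_key=A51: promo_price=NULL, sale_price=NULL, → literal 353 → 353
row_key=A59: promo_price=NULL, sale_price=111 → 111
row_key=A68: promo_price=183 → 183
row_key=A75: promo_price=417 → 417
row_key=A76: promo_price=NULL, sale_price=64 → 64
row_key=A77: promo_price=259 → 259
row_key=A85: promo_price=NULL, sale_price=351 → 351

304, 353, 51, 434, 353, 111, 183, 417, 64, 259, 351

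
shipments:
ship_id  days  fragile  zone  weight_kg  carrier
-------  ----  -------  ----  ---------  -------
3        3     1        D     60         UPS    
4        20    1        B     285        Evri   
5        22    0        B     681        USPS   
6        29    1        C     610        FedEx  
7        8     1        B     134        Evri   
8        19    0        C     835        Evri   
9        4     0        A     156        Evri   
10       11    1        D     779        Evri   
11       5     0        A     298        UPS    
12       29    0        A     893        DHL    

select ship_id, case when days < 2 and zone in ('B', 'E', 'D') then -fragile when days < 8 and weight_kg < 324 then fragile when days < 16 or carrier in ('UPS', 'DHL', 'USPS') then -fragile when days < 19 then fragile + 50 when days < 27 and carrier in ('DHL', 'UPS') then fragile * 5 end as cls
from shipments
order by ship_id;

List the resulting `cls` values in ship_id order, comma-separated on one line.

ship_id=3: days < 8 and weight_kg < 324 → 1
ship_id=4: (no match → NULL) → NULL
ship_id=5: days < 16 or carrier in ('UPS', 'DHL', 'USPS') → 0
ship_id=6: (no match → NULL) → NULL
ship_id=7: days < 16 or carrier in ('UPS', 'DHL', 'USPS') → -1
ship_id=8: (no match → NULL) → NULL
ship_id=9: days < 8 and weight_kg < 324 → 0
ship_id=10: days < 16 or carrier in ('UPS', 'DHL', 'USPS') → -1
ship_id=11: days < 8 and weight_kg < 324 → 0
ship_id=12: days < 16 or carrier in ('UPS', 'DHL', 'USPS') → 0

1, NULL, 0, NULL, -1, NULL, 0, -1, 0, 0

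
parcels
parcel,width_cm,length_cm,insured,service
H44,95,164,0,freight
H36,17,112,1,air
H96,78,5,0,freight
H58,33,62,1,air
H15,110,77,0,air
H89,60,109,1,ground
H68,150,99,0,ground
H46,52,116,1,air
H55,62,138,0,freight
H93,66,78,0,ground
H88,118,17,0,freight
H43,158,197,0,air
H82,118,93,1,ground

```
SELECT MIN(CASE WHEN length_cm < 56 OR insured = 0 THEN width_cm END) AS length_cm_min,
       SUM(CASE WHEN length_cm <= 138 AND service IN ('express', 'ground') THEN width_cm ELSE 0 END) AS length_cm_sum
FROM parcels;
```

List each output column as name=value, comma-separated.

[length_cm_min: length_cm < 56 OR insured = 0]
parcel=H44: ✓ → 95
parcel=H36: ✗
parcel=H96: ✓ → 78
parcel=H58: ✗
parcel=H15: ✓ → 110
parcel=H89: ✗
parcel=H68: ✓ → 150
parcel=H46: ✗
parcel=H55: ✓ → 62
parcel=H93: ✓ → 66
parcel=H88: ✓ → 118
parcel=H43: ✓ → 158
parcel=H82: ✗
length_cm_min = MIN(95, 78, 110, 150, 62, 66, 118, 158) = 62
—
[length_cm_sum: length_cm <= 138 AND service IN ('express', 'ground')]
parcel=H44: ✗
parcel=H36: ✗
parcel=H96: ✗
parcel=H58: ✗
parcel=H15: ✗
parcel=H89: ✓ → 60
parcel=H68: ✓ → 150
parcel=H46: ✗
parcel=H55: ✗
parcel=H93: ✓ → 66
parcel=H88: ✗
parcel=H43: ✗
parcel=H82: ✓ → 118
length_cm_sum = 60 + 150 + 66 + 118 = 394

length_cm_min=62, length_cm_sum=394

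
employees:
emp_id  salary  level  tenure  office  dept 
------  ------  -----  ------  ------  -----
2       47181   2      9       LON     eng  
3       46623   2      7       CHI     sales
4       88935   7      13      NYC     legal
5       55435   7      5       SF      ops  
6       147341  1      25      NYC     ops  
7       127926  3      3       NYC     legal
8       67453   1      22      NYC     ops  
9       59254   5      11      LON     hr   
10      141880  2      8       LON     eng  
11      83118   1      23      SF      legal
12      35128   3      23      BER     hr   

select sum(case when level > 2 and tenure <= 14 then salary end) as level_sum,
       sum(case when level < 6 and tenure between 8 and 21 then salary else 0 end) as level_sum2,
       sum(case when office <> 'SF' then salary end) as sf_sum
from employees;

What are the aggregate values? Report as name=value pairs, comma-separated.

[level_sum: level > 2 and tenure <= 14]
emp_id=2: ✗
emp_id=3: ✗
emp_id=4: ✓ → 88935
emp_id=5: ✓ → 55435
emp_id=6: ✗
emp_id=7: ✓ → 127926
emp_id=8: ✗
emp_id=9: ✓ → 59254
emp_id=10: ✗
emp_id=11: ✗
emp_id=12: ✗
level_sum = 88935 + 55435 + 127926 + 59254 = 331550
—
[level_sum2: level < 6 and tenure between 8 and 21]
emp_id=2: ✓ → 47181
emp_id=3: ✗
emp_id=4: ✗
emp_id=5: ✗
emp_id=6: ✗
emp_id=7: ✗
emp_id=8: ✗
emp_id=9: ✓ → 59254
emp_id=10: ✓ → 141880
emp_id=11: ✗
emp_id=12: ✗
level_sum2 = 47181 + 59254 + 141880 = 248315
—
[sf_sum: office <> 'SF']
emp_id=2: ✓ → 47181
emp_id=3: ✓ → 46623
emp_id=4: ✓ → 88935
emp_id=5: ✗
emp_id=6: ✓ → 147341
emp_id=7: ✓ → 127926
emp_id=8: ✓ → 67453
emp_id=9: ✓ → 59254
emp_id=10: ✓ → 141880
emp_id=11: ✗
emp_id=12: ✓ → 35128
sf_sum = 47181 + 46623 + 88935 + 147341 + 127926 + 67453 + 59254 + 141880 + 35128 = 761721

level_sum=331550, level_sum2=248315, sf_sum=761721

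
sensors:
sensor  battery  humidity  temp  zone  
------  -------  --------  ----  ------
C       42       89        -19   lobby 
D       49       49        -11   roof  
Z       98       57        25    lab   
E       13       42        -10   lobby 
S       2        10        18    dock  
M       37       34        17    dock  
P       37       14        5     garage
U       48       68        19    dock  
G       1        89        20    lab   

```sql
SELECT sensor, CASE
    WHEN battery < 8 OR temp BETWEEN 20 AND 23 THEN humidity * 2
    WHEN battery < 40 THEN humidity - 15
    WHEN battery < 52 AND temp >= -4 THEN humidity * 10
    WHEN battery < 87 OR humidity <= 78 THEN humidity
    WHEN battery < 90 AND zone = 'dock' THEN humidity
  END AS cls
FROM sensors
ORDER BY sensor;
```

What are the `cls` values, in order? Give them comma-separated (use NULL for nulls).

sensor=C: battery < 87 OR humidity <= 78 → 89
sensor=D: battery < 87 OR humidity <= 78 → 49
sensor=E: battery < 40 → 27
sensor=G: battery < 8 OR temp BETWEEN 20 AND 23 → 178
sensor=M: battery < 40 → 19
sensor=P: battery < 40 → -1
sensor=S: battery < 8 OR temp BETWEEN 20 AND 23 → 20
sensor=U: battery < 52 AND temp >= -4 → 680
sensor=Z: battery < 87 OR humidity <= 78 → 57

89, 49, 27, 178, 19, -1, 20, 680, 57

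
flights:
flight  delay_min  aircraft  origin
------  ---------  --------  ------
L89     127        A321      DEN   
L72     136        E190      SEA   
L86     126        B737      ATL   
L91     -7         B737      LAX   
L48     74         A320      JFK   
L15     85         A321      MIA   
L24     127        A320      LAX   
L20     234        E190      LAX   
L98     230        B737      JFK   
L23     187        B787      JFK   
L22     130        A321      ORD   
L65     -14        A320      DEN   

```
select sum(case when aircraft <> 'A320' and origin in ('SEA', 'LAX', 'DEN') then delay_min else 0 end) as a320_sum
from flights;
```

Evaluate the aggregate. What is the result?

490

flight=L89: ✓ → 127
flight=L72: ✓ → 136
flight=L86: ✗
flight=L91: ✓ → -7
flight=L48: ✗
flight=L15: ✗
flight=L24: ✗
flight=L20: ✓ → 234
flight=L98: ✗
flight=L23: ✗
flight=L22: ✗
flight=L65: ✗
a320_sum = 127 + 136 + -7 + 234 = 490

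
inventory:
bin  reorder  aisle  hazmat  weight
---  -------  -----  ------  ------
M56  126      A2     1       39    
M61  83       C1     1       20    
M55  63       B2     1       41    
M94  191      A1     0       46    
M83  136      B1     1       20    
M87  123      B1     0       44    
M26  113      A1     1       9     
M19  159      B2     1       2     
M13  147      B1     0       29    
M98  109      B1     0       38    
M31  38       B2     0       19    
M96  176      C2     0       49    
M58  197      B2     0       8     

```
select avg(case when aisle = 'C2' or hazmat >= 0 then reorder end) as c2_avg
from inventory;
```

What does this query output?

bin=M56: ✓ → 126
bin=M61: ✓ → 83
bin=M55: ✓ → 63
bin=M94: ✓ → 191
bin=M83: ✓ → 136
bin=M87: ✓ → 123
bin=M26: ✓ → 113
bin=M19: ✓ → 159
bin=M13: ✓ → 147
bin=M98: ✓ → 109
bin=M31: ✓ → 38
bin=M96: ✓ → 176
bin=M58: ✓ → 197
c2_avg = (126 + 83 + 63 + 191 + 136 + 123 + 113 + 159 + 147 + 109 + 38 + 176 + 197) / 13 = 127.7692307692

127.7692307692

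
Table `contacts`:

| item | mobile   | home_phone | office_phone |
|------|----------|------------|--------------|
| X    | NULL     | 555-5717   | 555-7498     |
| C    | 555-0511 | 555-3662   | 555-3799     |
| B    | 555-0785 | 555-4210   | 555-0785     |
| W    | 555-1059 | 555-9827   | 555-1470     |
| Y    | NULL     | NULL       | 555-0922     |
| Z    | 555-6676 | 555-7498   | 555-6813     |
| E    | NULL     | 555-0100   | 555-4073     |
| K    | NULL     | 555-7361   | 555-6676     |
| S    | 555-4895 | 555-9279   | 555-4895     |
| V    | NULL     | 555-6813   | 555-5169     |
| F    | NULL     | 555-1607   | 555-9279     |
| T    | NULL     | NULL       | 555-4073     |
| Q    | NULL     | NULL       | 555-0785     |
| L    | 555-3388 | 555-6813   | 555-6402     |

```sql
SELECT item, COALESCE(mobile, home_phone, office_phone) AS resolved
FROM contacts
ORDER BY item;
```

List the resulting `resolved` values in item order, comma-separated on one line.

item=B: mobile=555-0785 → 555-0785
item=C: mobile=555-0511 → 555-0511
item=E: mobile=NULL, home_phone=555-0100 → 555-0100
item=F: mobile=NULL, home_phone=555-1607 → 555-1607
item=K: mobile=NULL, home_phone=555-7361 → 555-7361
item=L: mobile=555-3388 → 555-3388
item=Q: mobile=NULL, home_phone=NULL, office_phone=555-0785 → 555-0785
item=S: mobile=555-4895 → 555-4895
item=T: mobile=NULL, home_phone=NULL, office_phone=555-4073 → 555-4073
item=V: mobile=NULL, home_phone=555-6813 → 555-6813
item=W: mobile=555-1059 → 555-1059
item=X: mobile=NULL, home_phone=555-5717 → 555-5717
item=Y: mobile=NULL, home_phone=NULL, office_phone=555-0922 → 555-0922
item=Z: mobile=555-6676 → 555-6676

555-0785, 555-0511, 555-0100, 555-1607, 555-7361, 555-3388, 555-0785, 555-4895, 555-4073, 555-6813, 555-1059, 555-5717, 555-0922, 555-6676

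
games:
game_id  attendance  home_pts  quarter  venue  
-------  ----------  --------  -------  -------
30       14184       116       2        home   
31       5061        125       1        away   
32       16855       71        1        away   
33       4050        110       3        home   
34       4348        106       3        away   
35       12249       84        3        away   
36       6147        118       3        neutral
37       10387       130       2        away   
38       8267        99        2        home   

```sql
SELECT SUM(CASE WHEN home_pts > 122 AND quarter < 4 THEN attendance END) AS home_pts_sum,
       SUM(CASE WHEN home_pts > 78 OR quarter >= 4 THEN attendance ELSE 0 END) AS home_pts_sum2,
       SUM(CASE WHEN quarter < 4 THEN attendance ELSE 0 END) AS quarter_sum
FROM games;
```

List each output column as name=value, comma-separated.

home_pts_sum=15448, home_pts_sum2=64693, quarter_sum=81548

[home_pts_sum: home_pts > 122 AND quarter < 4]
game_id=30: ✗
game_id=31: ✓ → 5061
game_id=32: ✗
game_id=33: ✗
game_id=34: ✗
game_id=35: ✗
game_id=36: ✗
game_id=37: ✓ → 10387
game_id=38: ✗
home_pts_sum = 5061 + 10387 = 15448
—
[home_pts_sum2: home_pts > 78 OR quarter >= 4]
game_id=30: ✓ → 14184
game_id=31: ✓ → 5061
game_id=32: ✗
game_id=33: ✓ → 4050
game_id=34: ✓ → 4348
game_id=35: ✓ → 12249
game_id=36: ✓ → 6147
game_id=37: ✓ → 10387
game_id=38: ✓ → 8267
home_pts_sum2 = 14184 + 5061 + 4050 + 4348 + 12249 + 6147 + 10387 + 8267 = 64693
—
[quarter_sum: quarter < 4]
game_id=30: ✓ → 14184
game_id=31: ✓ → 5061
game_id=32: ✓ → 16855
game_id=33: ✓ → 4050
game_id=34: ✓ → 4348
game_id=35: ✓ → 12249
game_id=36: ✓ → 6147
game_id=37: ✓ → 10387
game_id=38: ✓ → 8267
quarter_sum = 14184 + 5061 + 16855 + 4050 + 4348 + 12249 + 6147 + 10387 + 8267 = 81548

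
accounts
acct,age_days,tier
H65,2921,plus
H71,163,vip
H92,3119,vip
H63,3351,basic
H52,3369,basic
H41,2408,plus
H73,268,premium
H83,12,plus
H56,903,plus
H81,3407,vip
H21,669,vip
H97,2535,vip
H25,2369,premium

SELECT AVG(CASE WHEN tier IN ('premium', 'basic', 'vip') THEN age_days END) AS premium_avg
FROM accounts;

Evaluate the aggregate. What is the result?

2138.8888888889

acct=H65: ✗
acct=H71: ✓ → 163
acct=H92: ✓ → 3119
acct=H63: ✓ → 3351
acct=H52: ✓ → 3369
acct=H41: ✗
acct=H73: ✓ → 268
acct=H83: ✗
acct=H56: ✗
acct=H81: ✓ → 3407
acct=H21: ✓ → 669
acct=H97: ✓ → 2535
acct=H25: ✓ → 2369
premium_avg = (163 + 3119 + 3351 + 3369 + 268 + 3407 + 669 + 2535 + 2369) / 9 = 2138.8888888889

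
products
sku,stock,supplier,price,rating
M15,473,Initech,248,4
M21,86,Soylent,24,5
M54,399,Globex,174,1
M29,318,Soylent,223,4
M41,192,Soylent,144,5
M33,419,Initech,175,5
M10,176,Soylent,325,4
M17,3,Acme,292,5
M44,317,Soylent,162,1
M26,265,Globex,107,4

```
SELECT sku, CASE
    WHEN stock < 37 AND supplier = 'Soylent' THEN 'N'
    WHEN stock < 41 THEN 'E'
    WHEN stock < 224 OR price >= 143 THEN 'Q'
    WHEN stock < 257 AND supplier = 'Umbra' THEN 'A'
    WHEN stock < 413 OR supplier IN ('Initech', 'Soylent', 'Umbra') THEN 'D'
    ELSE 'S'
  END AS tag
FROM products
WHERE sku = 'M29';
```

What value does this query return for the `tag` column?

Q

sku = M29: stock=318, supplier=Soylent, price=223, rating=4.
stock < 37 AND supplier = 'Soylent' → false
stock < 41 → false
stock < 224 OR price >= 143 → true → Q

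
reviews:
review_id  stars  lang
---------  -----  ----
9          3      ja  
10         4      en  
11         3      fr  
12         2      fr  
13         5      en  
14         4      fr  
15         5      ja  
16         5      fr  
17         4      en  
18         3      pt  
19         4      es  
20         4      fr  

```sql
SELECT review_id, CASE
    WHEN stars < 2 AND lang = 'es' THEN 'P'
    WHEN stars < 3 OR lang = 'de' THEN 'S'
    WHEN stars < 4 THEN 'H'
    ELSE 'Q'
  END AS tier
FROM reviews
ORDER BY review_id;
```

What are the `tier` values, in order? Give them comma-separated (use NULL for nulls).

H, Q, H, S, Q, Q, Q, Q, Q, H, Q, Q

review_id=9: stars < 4 → H
review_id=10: ELSE → Q
review_id=11: stars < 4 → H
review_id=12: stars < 3 OR lang = 'de' → S
review_id=13: ELSE → Q
review_id=14: ELSE → Q
review_id=15: ELSE → Q
review_id=16: ELSE → Q
review_id=17: ELSE → Q
review_id=18: stars < 4 → H
review_id=19: ELSE → Q
review_id=20: ELSE → Q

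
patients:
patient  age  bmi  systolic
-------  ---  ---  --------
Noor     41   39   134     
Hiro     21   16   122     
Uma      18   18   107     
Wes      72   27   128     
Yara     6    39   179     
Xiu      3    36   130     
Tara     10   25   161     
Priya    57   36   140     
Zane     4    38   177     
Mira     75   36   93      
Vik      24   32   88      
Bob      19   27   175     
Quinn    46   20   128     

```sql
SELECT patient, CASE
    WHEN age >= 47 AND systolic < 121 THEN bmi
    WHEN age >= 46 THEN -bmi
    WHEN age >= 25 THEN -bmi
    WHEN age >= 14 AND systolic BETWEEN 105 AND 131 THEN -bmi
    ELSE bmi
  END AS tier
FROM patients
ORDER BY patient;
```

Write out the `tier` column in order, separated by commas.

27, -16, 36, -39, -36, -20, 25, -18, 32, -27, 36, 39, 38

patient=Bob: ELSE → 27
patient=Hiro: age >= 14 AND systolic BETWEEN 105 AND 131 → -16
patient=Mira: age >= 47 AND systolic < 121 → 36
patient=Noor: age >= 25 → -39
patient=Priya: age >= 46 → -36
patient=Quinn: age >= 46 → -20
patient=Tara: ELSE → 25
patient=Uma: age >= 14 AND systolic BETWEEN 105 AND 131 → -18
patient=Vik: ELSE → 32
patient=Wes: age >= 46 → -27
patient=Xiu: ELSE → 36
patient=Yara: ELSE → 39
patient=Zane: ELSE → 38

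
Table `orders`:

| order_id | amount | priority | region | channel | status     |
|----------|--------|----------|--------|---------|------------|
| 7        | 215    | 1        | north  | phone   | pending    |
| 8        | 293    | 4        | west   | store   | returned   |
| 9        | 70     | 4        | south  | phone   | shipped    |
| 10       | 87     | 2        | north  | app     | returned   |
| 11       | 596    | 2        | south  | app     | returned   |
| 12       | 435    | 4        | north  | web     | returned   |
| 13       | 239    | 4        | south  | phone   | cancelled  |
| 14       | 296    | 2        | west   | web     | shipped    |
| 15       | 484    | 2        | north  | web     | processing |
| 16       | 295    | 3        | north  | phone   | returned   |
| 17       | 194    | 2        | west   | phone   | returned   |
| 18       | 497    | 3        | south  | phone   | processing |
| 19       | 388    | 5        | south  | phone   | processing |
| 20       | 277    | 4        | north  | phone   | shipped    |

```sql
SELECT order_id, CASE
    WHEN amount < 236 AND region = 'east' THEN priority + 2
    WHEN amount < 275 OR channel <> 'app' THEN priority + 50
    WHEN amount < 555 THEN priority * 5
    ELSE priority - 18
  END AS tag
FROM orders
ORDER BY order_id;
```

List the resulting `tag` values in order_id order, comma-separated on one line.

order_id=7: amount < 275 OR channel <> 'app' → 51
order_id=8: amount < 275 OR channel <> 'app' → 54
order_id=9: amount < 275 OR channel <> 'app' → 54
order_id=10: amount < 275 OR channel <> 'app' → 52
order_id=11: ELSE → -16
order_id=12: amount < 275 OR channel <> 'app' → 54
order_id=13: amount < 275 OR channel <> 'app' → 54
order_id=14: amount < 275 OR channel <> 'app' → 52
order_id=15: amount < 275 OR channel <> 'app' → 52
order_id=16: amount < 275 OR channel <> 'app' → 53
order_id=17: amount < 275 OR channel <> 'app' → 52
order_id=18: amount < 275 OR channel <> 'app' → 53
order_id=19: amount < 275 OR channel <> 'app' → 55
order_id=20: amount < 275 OR channel <> 'app' → 54

51, 54, 54, 52, -16, 54, 54, 52, 52, 53, 52, 53, 55, 54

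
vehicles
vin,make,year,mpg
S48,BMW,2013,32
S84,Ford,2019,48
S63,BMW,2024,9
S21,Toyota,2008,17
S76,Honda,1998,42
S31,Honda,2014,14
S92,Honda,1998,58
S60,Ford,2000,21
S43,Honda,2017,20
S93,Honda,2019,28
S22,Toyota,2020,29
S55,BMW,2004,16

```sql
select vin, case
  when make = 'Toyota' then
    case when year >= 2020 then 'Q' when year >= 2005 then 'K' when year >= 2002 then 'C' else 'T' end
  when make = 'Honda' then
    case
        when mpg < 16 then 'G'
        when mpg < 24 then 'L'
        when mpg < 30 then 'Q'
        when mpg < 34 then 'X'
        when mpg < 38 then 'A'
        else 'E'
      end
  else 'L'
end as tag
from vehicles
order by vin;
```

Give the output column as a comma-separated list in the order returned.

K, Q, G, L, L, L, L, L, E, L, E, Q

vin=S21: make='Toyota' → inner[year >= 2005] → K
vin=S22: make='Toyota' → inner[year >= 2020] → Q
vin=S31: make='Honda' → inner[mpg < 16] → G
vin=S43: make='Honda' → inner[mpg < 24] → L
vin=S48: make='BMW' → outer ELSE → L
vin=S55: make='BMW' → outer ELSE → L
vin=S60: make='Ford' → outer ELSE → L
vin=S63: make='BMW' → outer ELSE → L
vin=S76: make='Honda' → inner[ELSE] → E
vin=S84: make='Ford' → outer ELSE → L
vin=S92: make='Honda' → inner[ELSE] → E
vin=S93: make='Honda' → inner[mpg < 30] → Q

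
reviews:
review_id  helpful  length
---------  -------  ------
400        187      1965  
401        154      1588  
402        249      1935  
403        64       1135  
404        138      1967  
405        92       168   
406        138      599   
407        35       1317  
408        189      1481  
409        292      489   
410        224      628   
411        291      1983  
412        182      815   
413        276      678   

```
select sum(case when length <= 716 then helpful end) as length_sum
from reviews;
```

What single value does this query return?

review_id=400: ✗
review_id=401: ✗
review_id=402: ✗
review_id=403: ✗
review_id=404: ✗
review_id=405: ✓ → 92
review_id=406: ✓ → 138
review_id=407: ✗
review_id=408: ✗
review_id=409: ✓ → 292
review_id=410: ✓ → 224
review_id=411: ✗
review_id=412: ✗
review_id=413: ✓ → 276
length_sum = 92 + 138 + 292 + 224 + 276 = 1022

1022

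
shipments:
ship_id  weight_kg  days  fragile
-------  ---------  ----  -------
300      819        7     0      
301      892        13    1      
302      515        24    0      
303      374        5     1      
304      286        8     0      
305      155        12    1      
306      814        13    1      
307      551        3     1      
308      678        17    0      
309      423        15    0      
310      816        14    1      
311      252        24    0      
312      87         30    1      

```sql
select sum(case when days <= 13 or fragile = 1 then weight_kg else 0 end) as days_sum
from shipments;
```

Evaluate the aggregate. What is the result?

4794

ship_id=300: ✓ → 819
ship_id=301: ✓ → 892
ship_id=302: ✗
ship_id=303: ✓ → 374
ship_id=304: ✓ → 286
ship_id=305: ✓ → 155
ship_id=306: ✓ → 814
ship_id=307: ✓ → 551
ship_id=308: ✗
ship_id=309: ✗
ship_id=310: ✓ → 816
ship_id=311: ✗
ship_id=312: ✓ → 87
days_sum = 819 + 892 + 374 + 286 + 155 + 814 + 551 + 816 + 87 = 4794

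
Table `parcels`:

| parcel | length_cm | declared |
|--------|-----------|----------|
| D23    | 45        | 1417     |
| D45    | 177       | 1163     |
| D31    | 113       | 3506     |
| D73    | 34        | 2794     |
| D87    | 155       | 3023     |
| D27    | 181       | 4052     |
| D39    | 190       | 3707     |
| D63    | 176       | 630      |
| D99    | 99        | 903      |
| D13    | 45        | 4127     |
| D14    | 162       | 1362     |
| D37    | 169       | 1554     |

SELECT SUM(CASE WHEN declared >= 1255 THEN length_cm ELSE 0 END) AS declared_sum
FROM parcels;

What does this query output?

1094

parcel=D23: ✓ → 45
parcel=D45: ✗
parcel=D31: ✓ → 113
parcel=D73: ✓ → 34
parcel=D87: ✓ → 155
parcel=D27: ✓ → 181
parcel=D39: ✓ → 190
parcel=D63: ✗
parcel=D99: ✗
parcel=D13: ✓ → 45
parcel=D14: ✓ → 162
parcel=D37: ✓ → 169
declared_sum = 45 + 113 + 34 + 155 + 181 + 190 + 45 + 162 + 169 = 1094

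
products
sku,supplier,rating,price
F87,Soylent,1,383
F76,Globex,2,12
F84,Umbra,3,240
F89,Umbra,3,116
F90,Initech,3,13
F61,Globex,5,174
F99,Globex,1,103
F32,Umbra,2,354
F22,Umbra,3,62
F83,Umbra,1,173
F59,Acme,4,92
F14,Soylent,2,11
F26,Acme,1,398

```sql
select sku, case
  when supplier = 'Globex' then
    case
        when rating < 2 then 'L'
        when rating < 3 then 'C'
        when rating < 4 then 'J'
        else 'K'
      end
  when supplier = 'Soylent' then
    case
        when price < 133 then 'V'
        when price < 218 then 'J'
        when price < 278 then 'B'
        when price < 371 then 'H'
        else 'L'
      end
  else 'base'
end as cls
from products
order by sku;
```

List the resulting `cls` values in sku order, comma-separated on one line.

V, base, base, base, base, K, C, base, base, L, base, base, L

sku=F14: supplier='Soylent' → inner[price < 133] → V
sku=F22: supplier='Umbra' → outer ELSE → base
sku=F26: supplier='Acme' → outer ELSE → base
sku=F32: supplier='Umbra' → outer ELSE → base
sku=F59: supplier='Acme' → outer ELSE → base
sku=F61: supplier='Globex' → inner[ELSE] → K
sku=F76: supplier='Globex' → inner[rating < 3] → C
sku=F83: supplier='Umbra' → outer ELSE → base
sku=F84: supplier='Umbra' → outer ELSE → base
sku=F87: supplier='Soylent' → inner[ELSE] → L
sku=F89: supplier='Umbra' → outer ELSE → base
sku=F90: supplier='Initech' → outer ELSE → base
sku=F99: supplier='Globex' → inner[rating < 2] → L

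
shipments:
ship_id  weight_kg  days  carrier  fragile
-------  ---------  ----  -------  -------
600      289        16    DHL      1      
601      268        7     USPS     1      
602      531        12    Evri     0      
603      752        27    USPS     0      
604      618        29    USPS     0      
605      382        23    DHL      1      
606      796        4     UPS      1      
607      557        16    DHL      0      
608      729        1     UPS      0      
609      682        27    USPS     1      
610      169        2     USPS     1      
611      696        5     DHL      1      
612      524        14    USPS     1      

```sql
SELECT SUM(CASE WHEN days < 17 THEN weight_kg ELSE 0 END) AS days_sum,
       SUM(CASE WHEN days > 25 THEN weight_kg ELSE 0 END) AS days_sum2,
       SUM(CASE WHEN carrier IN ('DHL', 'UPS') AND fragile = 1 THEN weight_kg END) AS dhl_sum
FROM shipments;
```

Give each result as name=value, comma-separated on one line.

[days_sum: days < 17]
ship_id=600: ✓ → 289
ship_id=601: ✓ → 268
ship_id=602: ✓ → 531
ship_id=603: ✗
ship_id=604: ✗
ship_id=605: ✗
ship_id=606: ✓ → 796
ship_id=607: ✓ → 557
ship_id=608: ✓ → 729
ship_id=609: ✗
ship_id=610: ✓ → 169
ship_id=611: ✓ → 696
ship_id=612: ✓ → 524
days_sum = 289 + 268 + 531 + 796 + 557 + 729 + 169 + 696 + 524 = 4559
—
[days_sum2: days > 25]
ship_id=600: ✗
ship_id=601: ✗
ship_id=602: ✗
ship_id=603: ✓ → 752
ship_id=604: ✓ → 618
ship_id=605: ✗
ship_id=606: ✗
ship_id=607: ✗
ship_id=608: ✗
ship_id=609: ✓ → 682
ship_id=610: ✗
ship_id=611: ✗
ship_id=612: ✗
days_sum2 = 752 + 618 + 682 = 2052
—
[dhl_sum: carrier IN ('DHL', 'UPS') AND fragile = 1]
ship_id=600: ✓ → 289
ship_id=601: ✗
ship_id=602: ✗
ship_id=603: ✗
ship_id=604: ✗
ship_id=605: ✓ → 382
ship_id=606: ✓ → 796
ship_id=607: ✗
ship_id=608: ✗
ship_id=609: ✗
ship_id=610: ✗
ship_id=611: ✓ → 696
ship_id=612: ✗
dhl_sum = 289 + 382 + 796 + 696 = 2163

days_sum=4559, days_sum2=2052, dhl_sum=2163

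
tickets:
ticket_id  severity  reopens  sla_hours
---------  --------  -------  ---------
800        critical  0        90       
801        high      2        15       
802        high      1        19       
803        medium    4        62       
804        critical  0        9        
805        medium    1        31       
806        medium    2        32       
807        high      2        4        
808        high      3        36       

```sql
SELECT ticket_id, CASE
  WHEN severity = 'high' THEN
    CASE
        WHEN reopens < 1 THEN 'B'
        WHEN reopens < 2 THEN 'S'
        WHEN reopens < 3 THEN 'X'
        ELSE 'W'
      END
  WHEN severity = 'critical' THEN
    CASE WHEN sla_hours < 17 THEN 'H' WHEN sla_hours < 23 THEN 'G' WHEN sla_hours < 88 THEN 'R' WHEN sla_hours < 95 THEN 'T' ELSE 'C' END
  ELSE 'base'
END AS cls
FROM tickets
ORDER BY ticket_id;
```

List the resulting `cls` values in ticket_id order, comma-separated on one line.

ticket_id=800: severity='critical' → inner[sla_hours < 95] → T
ticket_id=801: severity='high' → inner[reopens < 3] → X
ticket_id=802: severity='high' → inner[reopens < 2] → S
ticket_id=803: severity='medium' → outer ELSE → base
ticket_id=804: severity='critical' → inner[sla_hours < 17] → H
ticket_id=805: severity='medium' → outer ELSE → base
ticket_id=806: severity='medium' → outer ELSE → base
ticket_id=807: severity='high' → inner[reopens < 3] → X
ticket_id=808: severity='high' → inner[ELSE] → W

T, X, S, base, H, base, base, X, W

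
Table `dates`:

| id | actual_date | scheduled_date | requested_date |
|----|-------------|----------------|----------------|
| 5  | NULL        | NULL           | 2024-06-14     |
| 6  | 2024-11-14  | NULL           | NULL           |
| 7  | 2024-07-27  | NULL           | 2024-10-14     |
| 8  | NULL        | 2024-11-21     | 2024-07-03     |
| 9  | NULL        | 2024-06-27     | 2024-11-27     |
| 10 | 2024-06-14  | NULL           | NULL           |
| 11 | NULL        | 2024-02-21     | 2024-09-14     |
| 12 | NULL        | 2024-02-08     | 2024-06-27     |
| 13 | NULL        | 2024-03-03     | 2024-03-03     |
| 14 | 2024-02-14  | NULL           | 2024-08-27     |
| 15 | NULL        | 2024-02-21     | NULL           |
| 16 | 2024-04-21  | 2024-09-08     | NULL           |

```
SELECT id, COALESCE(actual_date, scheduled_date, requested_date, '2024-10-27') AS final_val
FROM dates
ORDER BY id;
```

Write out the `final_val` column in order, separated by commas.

id=5: actual_date=NULL, scheduled_date=NULL, requested_date=2024-06-14 → 2024-06-14
id=6: actual_date=2024-11-14 → 2024-11-14
id=7: actual_date=2024-07-27 → 2024-07-27
id=8: actual_date=NULL, scheduled_date=2024-11-21 → 2024-11-21
id=9: actual_date=NULL, scheduled_date=2024-06-27 → 2024-06-27
id=10: actual_date=2024-06-14 → 2024-06-14
id=11: actual_date=NULL, scheduled_date=2024-02-21 → 2024-02-21
id=12: actual_date=NULL, scheduled_date=2024-02-08 → 2024-02-08
id=13: actual_date=NULL, scheduled_date=2024-03-03 → 2024-03-03
id=14: actual_date=2024-02-14 → 2024-02-14
id=15: actual_date=NULL, scheduled_date=2024-02-21 → 2024-02-21
id=16: actual_date=2024-04-21 → 2024-04-21

2024-06-14, 2024-11-14, 2024-07-27, 2024-11-21, 2024-06-27, 2024-06-14, 2024-02-21, 2024-02-08, 2024-03-03, 2024-02-14, 2024-02-21, 2024-04-21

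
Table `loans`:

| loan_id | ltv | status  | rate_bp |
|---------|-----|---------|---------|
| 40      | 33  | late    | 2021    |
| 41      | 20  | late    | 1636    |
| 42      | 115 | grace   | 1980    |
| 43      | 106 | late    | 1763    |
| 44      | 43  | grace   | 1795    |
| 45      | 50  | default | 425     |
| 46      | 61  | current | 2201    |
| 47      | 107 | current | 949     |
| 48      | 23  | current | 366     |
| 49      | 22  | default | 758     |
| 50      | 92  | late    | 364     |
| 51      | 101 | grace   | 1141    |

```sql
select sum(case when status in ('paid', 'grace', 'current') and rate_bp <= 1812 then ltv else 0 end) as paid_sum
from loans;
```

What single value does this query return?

274

loan_id=40: ✗
loan_id=41: ✗
loan_id=42: ✗
loan_id=43: ✗
loan_id=44: ✓ → 43
loan_id=45: ✗
loan_id=46: ✗
loan_id=47: ✓ → 107
loan_id=48: ✓ → 23
loan_id=49: ✗
loan_id=50: ✗
loan_id=51: ✓ → 101
paid_sum = 43 + 107 + 23 + 101 = 274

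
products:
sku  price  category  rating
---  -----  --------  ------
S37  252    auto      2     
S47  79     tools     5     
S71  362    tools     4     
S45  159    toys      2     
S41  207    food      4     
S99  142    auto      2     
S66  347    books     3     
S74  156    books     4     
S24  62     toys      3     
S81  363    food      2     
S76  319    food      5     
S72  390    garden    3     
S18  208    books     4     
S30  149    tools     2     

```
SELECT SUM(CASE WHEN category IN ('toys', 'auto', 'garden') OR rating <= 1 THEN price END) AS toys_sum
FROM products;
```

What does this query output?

1005

sku=S37: ✓ → 252
sku=S47: ✗
sku=S71: ✗
sku=S45: ✓ → 159
sku=S41: ✗
sku=S99: ✓ → 142
sku=S66: ✗
sku=S74: ✗
sku=S24: ✓ → 62
sku=S81: ✗
sku=S76: ✗
sku=S72: ✓ → 390
sku=S18: ✗
sku=S30: ✗
toys_sum = 252 + 159 + 142 + 62 + 390 = 1005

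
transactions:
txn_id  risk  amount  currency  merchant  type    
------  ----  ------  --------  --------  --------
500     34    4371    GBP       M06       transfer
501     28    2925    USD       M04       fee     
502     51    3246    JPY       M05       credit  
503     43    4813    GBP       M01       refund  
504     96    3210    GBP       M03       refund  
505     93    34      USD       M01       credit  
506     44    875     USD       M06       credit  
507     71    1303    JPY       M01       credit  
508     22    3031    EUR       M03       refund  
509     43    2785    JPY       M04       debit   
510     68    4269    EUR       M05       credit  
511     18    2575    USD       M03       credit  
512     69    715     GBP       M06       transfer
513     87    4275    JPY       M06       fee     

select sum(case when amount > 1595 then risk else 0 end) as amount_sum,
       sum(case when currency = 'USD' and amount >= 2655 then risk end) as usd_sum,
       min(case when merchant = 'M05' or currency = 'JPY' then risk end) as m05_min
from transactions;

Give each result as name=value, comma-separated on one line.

amount_sum=490, usd_sum=28, m05_min=43

[amount_sum: amount > 1595]
txn_id=500: ✓ → 34
txn_id=501: ✓ → 28
txn_id=502: ✓ → 51
txn_id=503: ✓ → 43
txn_id=504: ✓ → 96
txn_id=505: ✗
txn_id=506: ✗
txn_id=507: ✗
txn_id=508: ✓ → 22
txn_id=509: ✓ → 43
txn_id=510: ✓ → 68
txn_id=511: ✓ → 18
txn_id=512: ✗
txn_id=513: ✓ → 87
amount_sum = 34 + 28 + 51 + 43 + 96 + 22 + 43 + 68 + 18 + 87 = 490
—
[usd_sum: currency = 'USD' and amount >= 2655]
txn_id=500: ✗
txn_id=501: ✓ → 28
txn_id=502: ✗
txn_id=503: ✗
txn_id=504: ✗
txn_id=505: ✗
txn_id=506: ✗
txn_id=507: ✗
txn_id=508: ✗
txn_id=509: ✗
txn_id=510: ✗
txn_id=511: ✗
txn_id=512: ✗
txn_id=513: ✗
usd_sum = 28
—
[m05_min: merchant = 'M05' or currency = 'JPY']
txn_id=500: ✗
txn_id=501: ✗
txn_id=502: ✓ → 51
txn_id=503: ✗
txn_id=504: ✗
txn_id=505: ✗
txn_id=506: ✗
txn_id=507: ✓ → 71
txn_id=508: ✗
txn_id=509: ✓ → 43
txn_id=510: ✓ → 68
txn_id=511: ✗
txn_id=512: ✗
txn_id=513: ✓ → 87
m05_min = MIN(51, 71, 43, 68, 87) = 43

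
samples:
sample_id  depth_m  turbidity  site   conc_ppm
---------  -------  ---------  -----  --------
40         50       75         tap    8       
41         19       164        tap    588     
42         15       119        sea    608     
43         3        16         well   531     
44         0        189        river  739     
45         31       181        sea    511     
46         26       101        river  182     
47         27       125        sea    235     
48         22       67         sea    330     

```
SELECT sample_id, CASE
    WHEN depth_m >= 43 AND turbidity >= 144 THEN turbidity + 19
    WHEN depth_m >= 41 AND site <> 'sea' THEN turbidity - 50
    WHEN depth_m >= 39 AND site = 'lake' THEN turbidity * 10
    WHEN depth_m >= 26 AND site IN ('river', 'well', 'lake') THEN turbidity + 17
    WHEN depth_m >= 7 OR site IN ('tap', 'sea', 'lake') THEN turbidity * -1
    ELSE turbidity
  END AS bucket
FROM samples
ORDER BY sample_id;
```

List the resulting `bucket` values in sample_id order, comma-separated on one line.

sample_id=40: depth_m >= 41 AND site <> 'sea' → 25
sample_id=41: depth_m >= 7 OR site IN ('tap', 'sea', 'lake') → -164
sample_id=42: depth_m >= 7 OR site IN ('tap', 'sea', 'lake') → -119
sample_id=43: ELSE → 16
sample_id=44: ELSE → 189
sample_id=45: depth_m >= 7 OR site IN ('tap', 'sea', 'lake') → -181
sample_id=46: depth_m >= 26 AND site IN ('river', 'well', 'lake') → 118
sample_id=47: depth_m >= 7 OR site IN ('tap', 'sea', 'lake') → -125
sample_id=48: depth_m >= 7 OR site IN ('tap', 'sea', 'lake') → -67

25, -164, -119, 16, 189, -181, 118, -125, -67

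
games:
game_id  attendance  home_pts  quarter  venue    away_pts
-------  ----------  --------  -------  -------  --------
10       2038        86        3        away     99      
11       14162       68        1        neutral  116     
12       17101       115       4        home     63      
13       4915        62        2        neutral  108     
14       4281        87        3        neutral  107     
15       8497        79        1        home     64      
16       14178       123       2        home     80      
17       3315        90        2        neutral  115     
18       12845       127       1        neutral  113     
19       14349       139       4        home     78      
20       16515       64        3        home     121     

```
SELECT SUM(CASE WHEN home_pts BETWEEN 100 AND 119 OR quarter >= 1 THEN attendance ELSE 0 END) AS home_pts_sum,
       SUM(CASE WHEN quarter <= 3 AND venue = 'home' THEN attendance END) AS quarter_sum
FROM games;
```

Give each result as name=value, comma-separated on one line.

home_pts_sum=112196, quarter_sum=39190

[home_pts_sum: home_pts BETWEEN 100 AND 119 OR quarter >= 1]
game_id=10: ✓ → 2038
game_id=11: ✓ → 14162
game_id=12: ✓ → 17101
game_id=13: ✓ → 4915
game_id=14: ✓ → 4281
game_id=15: ✓ → 8497
game_id=16: ✓ → 14178
game_id=17: ✓ → 3315
game_id=18: ✓ → 12845
game_id=19: ✓ → 14349
game_id=20: ✓ → 16515
home_pts_sum = 2038 + 14162 + 17101 + 4915 + 4281 + 8497 + 14178 + 3315 + 12845 + 14349 + 16515 = 112196
—
[quarter_sum: quarter <= 3 AND venue = 'home']
game_id=10: ✗
game_id=11: ✗
game_id=12: ✗
game_id=13: ✗
game_id=14: ✗
game_id=15: ✓ → 8497
game_id=16: ✓ → 14178
game_id=17: ✗
game_id=18: ✗
game_id=19: ✗
game_id=20: ✓ → 16515
quarter_sum = 8497 + 14178 + 16515 = 39190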